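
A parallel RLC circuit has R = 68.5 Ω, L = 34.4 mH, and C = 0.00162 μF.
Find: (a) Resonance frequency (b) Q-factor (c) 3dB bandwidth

Step 1 — Resonance: ω₀ = 1/√(LC) = 1/√(0.0344·1.62e-09) = 1.34e+05 rad/s.
Step 2 — f₀ = ω₀/(2π) = 2.132e+04 Hz.
Step 3 — Parallel Q: Q = R/(ω₀L) = 68.5/(1.34e+05·0.0344) = 0.01487.
Step 4 — Bandwidth: Δω = ω₀/Q = 9.011e+06 rad/s; BW = Δω/(2π) = 1.434e+06 Hz.

(a) f₀ = 2.132e+04 Hz  (b) Q = 0.01487  (c) BW = 1.434e+06 Hz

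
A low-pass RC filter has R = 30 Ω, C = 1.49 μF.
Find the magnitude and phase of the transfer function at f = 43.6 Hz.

Step 1 — Angular frequency: ω = 2π·43.6 = 273.9 rad/s.
Step 2 — Transfer function: H(jω) = 1/(1 + jωRC).
Step 3 — Denominator: 1 + jωRC = 1 + j·273.9·30·1.49e-06 = 1 + j0.01225.
Step 4 — H = 0.9999 - j0.01224.
Step 5 — Magnitude: |H| = 0.9999 (-0.0 dB); phase: φ = -0.7°.

|H| = 0.9999 (-0.0 dB), φ = -0.7°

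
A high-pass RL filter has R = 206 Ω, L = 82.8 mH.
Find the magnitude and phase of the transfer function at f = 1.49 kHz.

Step 1 — Angular frequency: ω = 2π·1490 = 9362 rad/s.
Step 2 — Transfer function: H(jω) = jωL/(R + jωL).
Step 3 — Numerator jωL = j·775.2; denominator R + jωL = 206 + j775.2.
Step 4 — H = 0.934 + j0.2482.
Step 5 — Magnitude: |H| = 0.9665 (-0.3 dB); phase: φ = 14.9°.

|H| = 0.9665 (-0.3 dB), φ = 14.9°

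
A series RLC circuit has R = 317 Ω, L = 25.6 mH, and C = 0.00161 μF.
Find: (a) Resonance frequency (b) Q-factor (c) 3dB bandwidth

Step 1 — Resonance condition Im(Z)=0 gives ω₀ = 1/√(LC).
Step 2 — ω₀ = 1/√(0.0256·1.61e-09) = 1.558e+05 rad/s.
Step 3 — f₀ = ω₀/(2π) = 2.479e+04 Hz.
Step 4 — Series Q: Q = ω₀L/R = 1.558e+05·0.0256/317 = 12.58.
Step 5 — 3dB bandwidth: Δω = ω₀/Q = 1.238e+04 rad/s; BW = Δω/(2π) = 1971 Hz.

(a) f₀ = 2.479e+04 Hz  (b) Q = 12.58  (c) BW = 1971 Hz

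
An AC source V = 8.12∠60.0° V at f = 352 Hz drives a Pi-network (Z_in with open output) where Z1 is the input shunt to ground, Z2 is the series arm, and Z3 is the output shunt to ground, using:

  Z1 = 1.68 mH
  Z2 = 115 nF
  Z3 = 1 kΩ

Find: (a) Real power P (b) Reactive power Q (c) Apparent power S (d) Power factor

Step 1 — Angular frequency: ω = 2π·f = 2π·352 = 2212 rad/s.
Step 2 — Component impedances:
  Z1: Z = jωL = j·2212·0.00168 = 0 + j3.716 Ω
  Z2: Z = 1/(jωC) = -j/(ω·C) = 0 - j3932 Ω
  Z3: Z = R = 1000 Ω
Step 3 — With open output, the series arm Z2 and the output shunt Z3 appear in series to ground: Z2 + Z3 = 1000 - j3932 Ω.
Step 4 — Parallel with input shunt Z1: Z_in = Z1 || (Z2 + Z3) = 0.0008403 + j3.719 Ω = 3.719∠90.0° Ω.
Step 5 — Source phasor: V = 8.12∠60.0° V = 4.06 + j7.032 V.
Step 6 — Current: I = V / Z = 1.891 - j1.091 A = 2.183∠-30.0° A.
Step 7 — Complex power: S = V·I* = 0.004006 + j17.73 VA.
Step 8 — Real power: P = Re(S) = 0.004006 W.
Step 9 — Reactive power: Q = Im(S) = 17.73 VAR.
Step 10 — Apparent power: |S| = 17.73 VA.
Step 11 — Power factor: PF = P/|S| = 0.000226 (lagging).

(a) P = 0.004006 W  (b) Q = 17.73 VAR  (c) S = 17.73 VA  (d) PF = 0.000226 (lagging)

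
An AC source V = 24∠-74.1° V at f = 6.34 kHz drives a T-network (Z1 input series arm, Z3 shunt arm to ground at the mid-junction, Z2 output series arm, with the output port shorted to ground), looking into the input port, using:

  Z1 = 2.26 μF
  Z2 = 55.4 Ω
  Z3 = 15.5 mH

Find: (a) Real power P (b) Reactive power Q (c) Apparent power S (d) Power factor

Step 1 — Angular frequency: ω = 2π·f = 2π·6340 = 3.984e+04 rad/s.
Step 2 — Component impedances:
  Z1: Z = 1/(jωC) = -j/(ω·C) = 0 - j11.11 Ω
  Z2: Z = R = 55.4 Ω
  Z3: Z = jωL = j·3.984e+04·0.0155 = 0 + j617.4 Ω
Step 3 — With the output port shorted to ground, the output series arm Z2 runs from the junction to ground; the shunt arm Z3 also runs from the junction to ground. They appear in parallel: Z3 || Z2 = 54.96 + j4.931 Ω.
Step 4 — Series with input arm Z1: Z_in = Z1 + (Z3 || Z2) = 54.96 - j6.177 Ω = 55.3∠-6.4° Ω.
Step 5 — Source phasor: V = 24∠-74.1° V = 6.575 - j23.08 V.
Step 6 — Current: I = V / Z = 0.1648 - j0.4015 A = 0.434∠-67.7° A.
Step 7 — Complex power: S = V·I* = 10.35 - j1.163 VA.
Step 8 — Real power: P = Re(S) = 10.35 W.
Step 9 — Reactive power: Q = Im(S) = -1.163 VAR.
Step 10 — Apparent power: |S| = 10.42 VA.
Step 11 — Power factor: PF = P/|S| = 0.9937 (leading).

(a) P = 10.35 W  (b) Q = -1.163 VAR  (c) S = 10.42 VA  (d) PF = 0.9937 (leading)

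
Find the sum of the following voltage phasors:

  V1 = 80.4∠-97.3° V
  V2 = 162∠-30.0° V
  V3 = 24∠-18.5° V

Step 1 — Convert each phasor to rectangular form:
  V1 = 80.4·(cos(-97.3°) + j·sin(-97.3°)) = -10.22 - j79.75 V
  V2 = 162·(cos(-30.0°) + j·sin(-30.0°)) = 140.3 - j81 V
  V3 = 24·(cos(-18.5°) + j·sin(-18.5°)) = 22.76 - j7.615 V
Step 2 — Sum components: V_total = 152.8 - j168.4 V.
Step 3 — Convert to polar: |V_total| = 227.4 V, ∠V_total = -47.8°.

V_total = 227.4∠-47.8° V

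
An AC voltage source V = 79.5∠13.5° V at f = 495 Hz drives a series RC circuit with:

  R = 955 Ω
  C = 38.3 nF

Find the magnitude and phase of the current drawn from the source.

Step 1 — Angular frequency: ω = 2π·f = 2π·495 = 3110 rad/s.
Step 2 — Component impedances:
  R: Z = R = 955 Ω
  C: Z = 1/(jωC) = -j/(ω·C) = 0 - j8395 Ω
Step 3 — Series combination: Z_total = R + C = 955 - j8395 Ω = 8449∠-83.5° Ω.
Step 4 — Source phasor: V = 79.5∠13.5° V = 77.3 + j18.56 V.
Step 5 — Ohm's law: I = V / Z_total = (77.3 + j18.56) / (955 - j8395) = -0.001148 + j0.009339 A.
Step 6 — Convert to polar: |I| = 0.009409 A, ∠I = 97.0°.

I = 0.009409∠97.0° A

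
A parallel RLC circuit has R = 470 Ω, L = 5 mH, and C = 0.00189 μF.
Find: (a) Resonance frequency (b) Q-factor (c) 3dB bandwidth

Step 1 — Resonance: ω₀ = 1/√(LC) = 1/√(0.005·1.89e-09) = 3.253e+05 rad/s.
Step 2 — f₀ = ω₀/(2π) = 5.177e+04 Hz.
Step 3 — Parallel Q: Q = R/(ω₀L) = 470/(3.253e+05·0.005) = 0.289.
Step 4 — Bandwidth: Δω = ω₀/Q = 1.126e+06 rad/s; BW = Δω/(2π) = 1.792e+05 Hz.

(a) f₀ = 5.177e+04 Hz  (b) Q = 0.289  (c) BW = 1.792e+05 Hz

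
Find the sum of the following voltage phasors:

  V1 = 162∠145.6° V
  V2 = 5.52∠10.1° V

Step 1 — Convert each phasor to rectangular form:
  V1 = 162·(cos(145.6°) + j·sin(145.6°)) = -133.7 + j91.52 V
  V2 = 5.52·(cos(10.1°) + j·sin(10.1°)) = 5.434 + j0.968 V
Step 2 — Sum components: V_total = -128.2 + j92.49 V.
Step 3 — Convert to polar: |V_total| = 158.1 V, ∠V_total = 144.2°.

V_total = 158.1∠144.2° V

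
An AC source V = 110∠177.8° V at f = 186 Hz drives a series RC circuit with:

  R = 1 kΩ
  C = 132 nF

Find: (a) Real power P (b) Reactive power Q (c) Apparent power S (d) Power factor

Step 1 — Angular frequency: ω = 2π·f = 2π·186 = 1169 rad/s.
Step 2 — Component impedances:
  R: Z = R = 1000 Ω
  C: Z = 1/(jωC) = -j/(ω·C) = 0 - j6482 Ω
Step 3 — Series combination: Z_total = R + C = 1000 - j6482 Ω = 6559∠-81.2° Ω.
Step 4 — Source phasor: V = 110∠177.8° V = -109.9 + j4.223 V.
Step 5 — Current: I = V / Z = -0.003191 - j0.01646 A = 0.01677∠-101.0° A.
Step 6 — Complex power: S = V·I* = 0.2813 - j1.823 VA.
Step 7 — Real power: P = Re(S) = 0.2813 W.
Step 8 — Reactive power: Q = Im(S) = -1.823 VAR.
Step 9 — Apparent power: |S| = 1.845 VA.
Step 10 — Power factor: PF = P/|S| = 0.1525 (leading).

(a) P = 0.2813 W  (b) Q = -1.823 VAR  (c) S = 1.845 VA  (d) PF = 0.1525 (leading)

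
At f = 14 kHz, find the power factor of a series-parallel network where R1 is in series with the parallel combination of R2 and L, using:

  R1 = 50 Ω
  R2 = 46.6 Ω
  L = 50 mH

Step 1 — Angular frequency: ω = 2π·f = 2π·1.4e+04 = 8.796e+04 rad/s.
Step 2 — Component impedances:
  R1: Z = R = 50 Ω
  R2: Z = R = 46.6 Ω
  L: Z = jωL = j·8.796e+04·0.05 = 0 + j4398 Ω
Step 3 — Parallel branch: R2 || L = 1/(1/R2 + 1/L) = 46.59 + j0.4937 Ω.
Step 4 — Series with R1: Z_total = R1 + (R2 || L) = 96.59 + j0.4937 Ω = 96.6∠0.3° Ω.
Step 5 — Power factor: PF = cos(φ) = Re(Z)/|Z| = 96.595/96.596 = 1.
Step 6 — Type: Im(Z) = 0.4937 ⇒ lagging (phase φ = 0.3°).

PF = 1 (lagging, φ = 0.3°)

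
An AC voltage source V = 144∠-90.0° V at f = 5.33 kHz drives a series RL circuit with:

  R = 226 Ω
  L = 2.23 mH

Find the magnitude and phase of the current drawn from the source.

Step 1 — Angular frequency: ω = 2π·f = 2π·5330 = 3.349e+04 rad/s.
Step 2 — Component impedances:
  R: Z = R = 226 Ω
  L: Z = jωL = j·3.349e+04·0.00223 = 0 + j74.68 Ω
Step 3 — Series combination: Z_total = R + L = 226 + j74.68 Ω = 238∠18.3° Ω.
Step 4 — Source phasor: V = 144∠-90.0° V = 0 - j144 V.
Step 5 — Ohm's law: I = V / Z_total = (0 - j144) / (226 + j74.68) = -0.1898 - j0.5744 A.
Step 6 — Convert to polar: |I| = 0.605 A, ∠I = -108.3°.

I = 0.605∠-108.3° A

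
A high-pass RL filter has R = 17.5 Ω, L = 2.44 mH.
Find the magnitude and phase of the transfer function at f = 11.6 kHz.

Step 1 — Angular frequency: ω = 2π·1.16e+04 = 7.288e+04 rad/s.
Step 2 — Transfer function: H(jω) = jωL/(R + jωL).
Step 3 — Numerator jωL = j·177.8; denominator R + jωL = 17.5 + j177.8.
Step 4 — H = 0.9904 + j0.09746.
Step 5 — Magnitude: |H| = 0.9952 (-0.0 dB); phase: φ = 5.6°.

|H| = 0.9952 (-0.0 dB), φ = 5.6°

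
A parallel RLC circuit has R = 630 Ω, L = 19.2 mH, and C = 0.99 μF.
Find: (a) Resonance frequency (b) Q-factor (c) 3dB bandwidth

Step 1 — Resonance: ω₀ = 1/√(LC) = 1/√(0.0192·9.9e-07) = 7253 rad/s.
Step 2 — f₀ = ω₀/(2π) = 1154 Hz.
Step 3 — Parallel Q: Q = R/(ω₀L) = 630/(7253·0.0192) = 4.524.
Step 4 — Bandwidth: Δω = ω₀/Q = 1603 rad/s; BW = Δω/(2π) = 255.2 Hz.

(a) f₀ = 1154 Hz  (b) Q = 4.524  (c) BW = 255.2 Hz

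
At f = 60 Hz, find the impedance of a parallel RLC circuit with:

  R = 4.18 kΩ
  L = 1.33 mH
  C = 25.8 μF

Step 1 — Angular frequency: ω = 2π·f = 2π·60 = 377 rad/s.
Step 2 — Component impedances:
  R: Z = R = 4180 Ω
  L: Z = jωL = j·377·0.00133 = 0 + j0.5014 Ω
  C: Z = 1/(jωC) = -j/(ω·C) = 0 - j102.8 Ω
Step 3 — Parallel combination: 1/Z_total = 1/R + 1/L + 1/C; Z_total = 6.073e-05 + j0.5039 Ω = 0.5039∠90.0° Ω.

Z = 6.073e-05 + j0.5039 Ω = 0.5039∠90.0° Ω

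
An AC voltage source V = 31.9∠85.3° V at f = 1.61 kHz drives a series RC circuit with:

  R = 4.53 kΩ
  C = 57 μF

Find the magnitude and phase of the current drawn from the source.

Step 1 — Angular frequency: ω = 2π·f = 2π·1610 = 1.012e+04 rad/s.
Step 2 — Component impedances:
  R: Z = R = 4530 Ω
  C: Z = 1/(jωC) = -j/(ω·C) = 0 - j1.734 Ω
Step 3 — Series combination: Z_total = R + C = 4530 - j1.734 Ω = 4530∠-0.0° Ω.
Step 4 — Source phasor: V = 31.9∠85.3° V = 2.614 + j31.79 V.
Step 5 — Ohm's law: I = V / Z_total = (2.614 + j31.79) / (4530 - j1.734) = 0.0005743 + j0.007018 A.
Step 6 — Convert to polar: |I| = 0.007042 A, ∠I = 85.3°.

I = 0.007042∠85.3° A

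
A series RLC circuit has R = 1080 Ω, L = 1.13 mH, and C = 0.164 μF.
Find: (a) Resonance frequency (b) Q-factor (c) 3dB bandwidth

Step 1 — Resonance: ω₀ = 1/√(LC) = 1/√(0.00113·1.64e-07) = 7.346e+04 rad/s.
Step 2 — f₀ = ω₀/(2π) = 1.169e+04 Hz.
Step 3 — Series Q: Q = ω₀L/R = 7.346e+04·0.00113/1080 = 0.07686.
Step 4 — Bandwidth: Δω = ω₀/Q = 9.558e+05 rad/s; BW = Δω/(2π) = 1.521e+05 Hz.

(a) f₀ = 1.169e+04 Hz  (b) Q = 0.07686  (c) BW = 1.521e+05 Hz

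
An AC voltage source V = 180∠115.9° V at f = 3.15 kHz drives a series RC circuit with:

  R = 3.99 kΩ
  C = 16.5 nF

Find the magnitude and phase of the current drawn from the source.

Step 1 — Angular frequency: ω = 2π·f = 2π·3150 = 1.979e+04 rad/s.
Step 2 — Component impedances:
  R: Z = R = 3990 Ω
  C: Z = 1/(jωC) = -j/(ω·C) = 0 - j3062 Ω
Step 3 — Series combination: Z_total = R + C = 3990 - j3062 Ω = 5030∠-37.5° Ω.
Step 4 — Source phasor: V = 180∠115.9° V = -78.62 + j161.9 V.
Step 5 — Ohm's law: I = V / Z_total = (-78.62 + j161.9) / (3990 - j3062) = -0.032 + j0.01602 A.
Step 6 — Convert to polar: |I| = 0.03579 A, ∠I = 153.4°.

I = 0.03579∠153.4° A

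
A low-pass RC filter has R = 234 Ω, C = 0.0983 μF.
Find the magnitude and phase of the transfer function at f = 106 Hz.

Step 1 — Angular frequency: ω = 2π·106 = 666 rad/s.
Step 2 — Transfer function: H(jω) = 1/(1 + jωRC).
Step 3 — Denominator: 1 + jωRC = 1 + j·666·234·9.83e-08 = 1 + j0.01532.
Step 4 — H = 0.9998 - j0.01532.
Step 5 — Magnitude: |H| = 0.9999 (-0.0 dB); phase: φ = -0.9°.

|H| = 0.9999 (-0.0 dB), φ = -0.9°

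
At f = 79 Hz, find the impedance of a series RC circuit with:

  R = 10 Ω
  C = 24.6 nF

Step 1 — Angular frequency: ω = 2π·f = 2π·79 = 496.4 rad/s.
Step 2 — Component impedances:
  R: Z = R = 10 Ω
  C: Z = 1/(jωC) = -j/(ω·C) = 0 - j8.19e+04 Ω
Step 3 — Series combination: Z_total = R + C = 10 - j8.19e+04 Ω = 8.19e+04∠-90.0° Ω.

Z = 10 - j8.19e+04 Ω = 8.19e+04∠-90.0° Ω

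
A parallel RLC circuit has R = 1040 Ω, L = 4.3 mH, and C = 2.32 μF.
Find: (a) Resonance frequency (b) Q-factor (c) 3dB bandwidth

Step 1 — Resonance: ω₀ = 1/√(LC) = 1/√(0.0043·2.32e-06) = 1.001e+04 rad/s.
Step 2 — f₀ = ω₀/(2π) = 1593 Hz.
Step 3 — Parallel Q: Q = R/(ω₀L) = 1040/(1.001e+04·0.0043) = 24.16.
Step 4 — Bandwidth: Δω = ω₀/Q = 414.5 rad/s; BW = Δω/(2π) = 65.96 Hz.

(a) f₀ = 1593 Hz  (b) Q = 24.16  (c) BW = 65.96 Hz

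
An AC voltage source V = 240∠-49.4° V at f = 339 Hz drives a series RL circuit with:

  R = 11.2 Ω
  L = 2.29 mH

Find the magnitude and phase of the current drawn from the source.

Step 1 — Angular frequency: ω = 2π·f = 2π·339 = 2130 rad/s.
Step 2 — Component impedances:
  R: Z = R = 11.2 Ω
  L: Z = jωL = j·2130·0.00229 = 0 + j4.878 Ω
Step 3 — Series combination: Z_total = R + L = 11.2 + j4.878 Ω = 12.22∠23.5° Ω.
Step 4 — Source phasor: V = 240∠-49.4° V = 156.2 - j182.2 V.
Step 5 — Ohm's law: I = V / Z_total = (156.2 - j182.2) / (11.2 + j4.878) = 5.766 - j18.78 A.
Step 6 — Convert to polar: |I| = 19.65 A, ∠I = -72.9°.

I = 19.65∠-72.9° A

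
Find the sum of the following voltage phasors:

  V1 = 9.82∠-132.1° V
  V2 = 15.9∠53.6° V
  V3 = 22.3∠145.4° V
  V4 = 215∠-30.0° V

Step 1 — Convert each phasor to rectangular form:
  V1 = 9.82·(cos(-132.1°) + j·sin(-132.1°)) = -6.584 - j7.286 V
  V2 = 15.9·(cos(53.6°) + j·sin(53.6°)) = 9.435 + j12.8 V
  V3 = 22.3·(cos(145.4°) + j·sin(145.4°)) = -18.36 + j12.66 V
  V4 = 215·(cos(-30.0°) + j·sin(-30.0°)) = 186.2 - j107.5 V
Step 2 — Sum components: V_total = 170.7 - j89.33 V.
Step 3 — Convert to polar: |V_total| = 192.7 V, ∠V_total = -27.6°.

V_total = 192.7∠-27.6° V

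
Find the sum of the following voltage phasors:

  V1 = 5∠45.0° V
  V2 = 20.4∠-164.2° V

Step 1 — Convert each phasor to rectangular form:
  V1 = 5·(cos(45.0°) + j·sin(45.0°)) = 3.536 + j3.536 V
  V2 = 20.4·(cos(-164.2°) + j·sin(-164.2°)) = -19.63 - j5.555 V
Step 2 — Sum components: V_total = -16.09 - j2.019 V.
Step 3 — Convert to polar: |V_total| = 16.22 V, ∠V_total = -172.8°.

V_total = 16.22∠-172.8° V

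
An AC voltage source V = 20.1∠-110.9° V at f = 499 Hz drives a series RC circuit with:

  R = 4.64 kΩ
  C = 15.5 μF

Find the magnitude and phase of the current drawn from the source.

Step 1 — Angular frequency: ω = 2π·f = 2π·499 = 3135 rad/s.
Step 2 — Component impedances:
  R: Z = R = 4640 Ω
  C: Z = 1/(jωC) = -j/(ω·C) = 0 - j20.58 Ω
Step 3 — Series combination: Z_total = R + C = 4640 - j20.58 Ω = 4640∠-0.3° Ω.
Step 4 — Source phasor: V = 20.1∠-110.9° V = -7.17 - j18.78 V.
Step 5 — Ohm's law: I = V / Z_total = (-7.17 - j18.78) / (4640 - j20.58) = -0.001527 - j0.004054 A.
Step 6 — Convert to polar: |I| = 0.004332 A, ∠I = -110.6°.

I = 0.004332∠-110.6° A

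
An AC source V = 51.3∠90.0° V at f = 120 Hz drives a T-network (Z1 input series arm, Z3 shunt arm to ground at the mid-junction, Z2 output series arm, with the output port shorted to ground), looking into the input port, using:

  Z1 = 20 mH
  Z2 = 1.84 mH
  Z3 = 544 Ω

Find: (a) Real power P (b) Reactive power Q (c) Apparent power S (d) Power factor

Step 1 — Angular frequency: ω = 2π·f = 2π·120 = 754 rad/s.
Step 2 — Component impedances:
  Z1: Z = jωL = j·754·0.02 = 0 + j15.08 Ω
  Z2: Z = jωL = j·754·0.00184 = 0 + j1.387 Ω
  Z3: Z = R = 544 Ω
Step 3 — With the output port shorted to ground, the output series arm Z2 runs from the junction to ground; the shunt arm Z3 also runs from the junction to ground. They appear in parallel: Z3 || Z2 = 0.003538 + j1.387 Ω.
Step 4 — Series with input arm Z1: Z_in = Z1 + (Z3 || Z2) = 0.003538 + j16.47 Ω = 16.47∠90.0° Ω.
Step 5 — Source phasor: V = 51.3∠90.0° V = 0 + j51.3 V.
Step 6 — Current: I = V / Z = 3.115 + j0.0006693 A = 3.115∠0.0° A.
Step 7 — Complex power: S = V·I* = 0.03434 + j159.8 VA.
Step 8 — Real power: P = Re(S) = 0.03434 W.
Step 9 — Reactive power: Q = Im(S) = 159.8 VAR.
Step 10 — Apparent power: |S| = 159.8 VA.
Step 11 — Power factor: PF = P/|S| = 0.0002149 (lagging).

(a) P = 0.03434 W  (b) Q = 159.8 VAR  (c) S = 159.8 VA  (d) PF = 0.0002149 (lagging)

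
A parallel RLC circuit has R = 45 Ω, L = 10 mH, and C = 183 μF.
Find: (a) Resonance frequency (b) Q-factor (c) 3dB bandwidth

Step 1 — Resonance: ω₀ = 1/√(LC) = 1/√(0.01·0.000183) = 739.2 rad/s.
Step 2 — f₀ = ω₀/(2π) = 117.7 Hz.
Step 3 — Parallel Q: Q = R/(ω₀L) = 45/(739.2·0.01) = 6.087.
Step 4 — Bandwidth: Δω = ω₀/Q = 121.4 rad/s; BW = Δω/(2π) = 19.33 Hz.

(a) f₀ = 117.7 Hz  (b) Q = 6.087  (c) BW = 19.33 Hz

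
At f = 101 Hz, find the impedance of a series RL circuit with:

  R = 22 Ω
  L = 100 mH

Step 1 — Angular frequency: ω = 2π·f = 2π·101 = 634.6 rad/s.
Step 2 — Component impedances:
  R: Z = R = 22 Ω
  L: Z = jωL = j·634.6·0.1 = 0 + j63.46 Ω
Step 3 — Series combination: Z_total = R + L = 22 + j63.46 Ω = 67.17∠70.9° Ω.

Z = 22 + j63.46 Ω = 67.17∠70.9° Ω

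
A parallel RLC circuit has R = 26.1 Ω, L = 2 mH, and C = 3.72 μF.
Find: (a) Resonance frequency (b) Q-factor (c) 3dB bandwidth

Step 1 — Resonance: ω₀ = 1/√(LC) = 1/√(0.002·3.72e-06) = 1.159e+04 rad/s.
Step 2 — f₀ = ω₀/(2π) = 1845 Hz.
Step 3 — Parallel Q: Q = R/(ω₀L) = 26.1/(1.159e+04·0.002) = 1.126.
Step 4 — Bandwidth: Δω = ω₀/Q = 1.03e+04 rad/s; BW = Δω/(2π) = 1639 Hz.

(a) f₀ = 1845 Hz  (b) Q = 1.126  (c) BW = 1639 Hz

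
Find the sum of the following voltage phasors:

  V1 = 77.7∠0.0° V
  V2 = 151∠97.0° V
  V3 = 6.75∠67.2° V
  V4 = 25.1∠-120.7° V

Step 1 — Convert each phasor to rectangular form:
  V1 = 77.7·(cos(0.0°) + j·sin(0.0°)) = 77.7 V
  V2 = 151·(cos(97.0°) + j·sin(97.0°)) = -18.4 + j149.9 V
  V3 = 6.75·(cos(67.2°) + j·sin(67.2°)) = 2.616 + j6.223 V
  V4 = 25.1·(cos(-120.7°) + j·sin(-120.7°)) = -12.81 - j21.58 V
Step 2 — Sum components: V_total = 49.1 + j134.5 V.
Step 3 — Convert to polar: |V_total| = 143.2 V, ∠V_total = 69.9°.

V_total = 143.2∠69.9° V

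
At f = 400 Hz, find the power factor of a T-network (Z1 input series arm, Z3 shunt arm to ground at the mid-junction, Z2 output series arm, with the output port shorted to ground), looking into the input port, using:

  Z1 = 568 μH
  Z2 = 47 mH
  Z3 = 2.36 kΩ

Step 1 — Angular frequency: ω = 2π·f = 2π·400 = 2513 rad/s.
Step 2 — Component impedances:
  Z1: Z = jωL = j·2513·0.000568 = 0 + j1.428 Ω
  Z2: Z = jωL = j·2513·0.047 = 0 + j118.1 Ω
  Z3: Z = R = 2360 Ω
Step 3 — With the output port shorted to ground, the output series arm Z2 runs from the junction to ground; the shunt arm Z3 also runs from the junction to ground. They appear in parallel: Z3 || Z2 = 5.898 + j117.8 Ω.
Step 4 — Series with input arm Z1: Z_in = Z1 + (Z3 || Z2) = 5.898 + j119.3 Ω = 119.4∠87.2° Ω.
Step 5 — Power factor: PF = cos(φ) = Re(Z)/|Z| = 5.8976/119.4 = 0.04939.
Step 6 — Type: Im(Z) = 119.3 ⇒ lagging (phase φ = 87.2°).

PF = 0.04939 (lagging, φ = 87.2°)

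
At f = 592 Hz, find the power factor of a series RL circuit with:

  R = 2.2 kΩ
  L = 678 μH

Step 1 — Angular frequency: ω = 2π·f = 2π·592 = 3720 rad/s.
Step 2 — Component impedances:
  R: Z = R = 2200 Ω
  L: Z = jωL = j·3720·0.000678 = 0 + j2.522 Ω
Step 3 — Series combination: Z_total = R + L = 2200 + j2.522 Ω = 2200∠0.1° Ω.
Step 4 — Power factor: PF = cos(φ) = Re(Z)/|Z| = 2200/2200 = 1.
Step 5 — Type: Im(Z) = 2.522 ⇒ lagging (phase φ = 0.1°).

PF = 1 (lagging, φ = 0.1°)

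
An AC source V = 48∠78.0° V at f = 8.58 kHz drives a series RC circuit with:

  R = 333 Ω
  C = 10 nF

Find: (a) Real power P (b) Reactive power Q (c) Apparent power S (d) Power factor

Step 1 — Angular frequency: ω = 2π·f = 2π·8580 = 5.391e+04 rad/s.
Step 2 — Component impedances:
  R: Z = R = 333 Ω
  C: Z = 1/(jωC) = -j/(ω·C) = 0 - j1855 Ω
Step 3 — Series combination: Z_total = R + C = 333 - j1855 Ω = 1885∠-79.8° Ω.
Step 4 — Source phasor: V = 48∠78.0° V = 9.98 + j46.95 V.
Step 5 — Current: I = V / Z = -0.02359 + j0.009614 A = 0.02547∠157.8° A.
Step 6 — Complex power: S = V·I* = 0.216 - j1.203 VA.
Step 7 — Real power: P = Re(S) = 0.216 W.
Step 8 — Reactive power: Q = Im(S) = -1.203 VAR.
Step 9 — Apparent power: |S| = 1.223 VA.
Step 10 — Power factor: PF = P/|S| = 0.1767 (leading).

(a) P = 0.216 W  (b) Q = -1.203 VAR  (c) S = 1.223 VA  (d) PF = 0.1767 (leading)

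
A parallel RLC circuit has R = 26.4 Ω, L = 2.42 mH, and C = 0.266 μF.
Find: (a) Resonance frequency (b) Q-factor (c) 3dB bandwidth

Step 1 — Resonance: ω₀ = 1/√(LC) = 1/√(0.00242·2.66e-07) = 3.941e+04 rad/s.
Step 2 — f₀ = ω₀/(2π) = 6273 Hz.
Step 3 — Parallel Q: Q = R/(ω₀L) = 26.4/(3.941e+04·0.00242) = 0.2768.
Step 4 — Bandwidth: Δω = ω₀/Q = 1.424e+05 rad/s; BW = Δω/(2π) = 2.266e+04 Hz.

(a) f₀ = 6273 Hz  (b) Q = 0.2768  (c) BW = 2.266e+04 Hz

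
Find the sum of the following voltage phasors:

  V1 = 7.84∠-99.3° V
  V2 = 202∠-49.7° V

Step 1 — Convert each phasor to rectangular form:
  V1 = 7.84·(cos(-99.3°) + j·sin(-99.3°)) = -1.267 - j7.737 V
  V2 = 202·(cos(-49.7°) + j·sin(-49.7°)) = 130.7 - j154.1 V
Step 2 — Sum components: V_total = 129.4 - j161.8 V.
Step 3 — Convert to polar: |V_total| = 207.2 V, ∠V_total = -51.4°.

V_total = 207.2∠-51.4° V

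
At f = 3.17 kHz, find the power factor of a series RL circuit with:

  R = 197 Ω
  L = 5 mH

Step 1 — Angular frequency: ω = 2π·f = 2π·3170 = 1.992e+04 rad/s.
Step 2 — Component impedances:
  R: Z = R = 197 Ω
  L: Z = jωL = j·1.992e+04·0.005 = 0 + j99.59 Ω
Step 3 — Series combination: Z_total = R + L = 197 + j99.59 Ω = 220.7∠26.8° Ω.
Step 4 — Power factor: PF = cos(φ) = Re(Z)/|Z| = 197/220.742 = 0.8924.
Step 5 — Type: Im(Z) = 99.59 ⇒ lagging (phase φ = 26.8°).

PF = 0.8924 (lagging, φ = 26.8°)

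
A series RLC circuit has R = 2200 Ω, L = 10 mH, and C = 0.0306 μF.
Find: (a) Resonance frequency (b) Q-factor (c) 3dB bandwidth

Step 1 — Resonance: ω₀ = 1/√(LC) = 1/√(0.01·3.06e-08) = 5.717e+04 rad/s.
Step 2 — f₀ = ω₀/(2π) = 9098 Hz.
Step 3 — Series Q: Q = ω₀L/R = 5.717e+04·0.01/2200 = 0.2598.
Step 4 — Bandwidth: Δω = ω₀/Q = 2.2e+05 rad/s; BW = Δω/(2π) = 3.501e+04 Hz.

(a) f₀ = 9098 Hz  (b) Q = 0.2598  (c) BW = 3.501e+04 Hz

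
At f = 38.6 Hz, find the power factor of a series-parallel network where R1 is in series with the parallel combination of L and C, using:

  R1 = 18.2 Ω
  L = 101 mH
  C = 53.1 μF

Step 1 — Angular frequency: ω = 2π·f = 2π·38.6 = 242.5 rad/s.
Step 2 — Component impedances:
  R1: Z = R = 18.2 Ω
  L: Z = jωL = j·242.5·0.101 = 0 + j24.5 Ω
  C: Z = 1/(jωC) = -j/(ω·C) = 0 - j77.65 Ω
Step 3 — Parallel branch: L || C = 1/(1/L + 1/C) = 0 + j35.78 Ω.
Step 4 — Series with R1: Z_total = R1 + (L || C) = 18.2 + j35.78 Ω = 40.15∠63.0° Ω.
Step 5 — Power factor: PF = cos(φ) = Re(Z)/|Z| = 18.2/40.15 = 0.4533.
Step 6 — Type: Im(Z) = 35.78 ⇒ lagging (phase φ = 63.0°).

PF = 0.4533 (lagging, φ = 63.0°)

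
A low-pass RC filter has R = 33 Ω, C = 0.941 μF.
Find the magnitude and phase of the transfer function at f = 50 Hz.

Step 1 — Angular frequency: ω = 2π·50 = 314.2 rad/s.
Step 2 — Transfer function: H(jω) = 1/(1 + jωRC).
Step 3 — Denominator: 1 + jωRC = 1 + j·314.2·33·9.41e-07 = 1 + j0.009756.
Step 4 — H = 0.9999 - j0.009755.
Step 5 — Magnitude: |H| = 1 (-0.0 dB); phase: φ = -0.6°.

|H| = 1 (-0.0 dB), φ = -0.6°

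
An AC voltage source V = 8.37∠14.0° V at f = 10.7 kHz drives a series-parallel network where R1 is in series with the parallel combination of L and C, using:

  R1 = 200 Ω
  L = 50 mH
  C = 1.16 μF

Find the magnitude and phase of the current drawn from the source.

Step 1 — Angular frequency: ω = 2π·f = 2π·1.07e+04 = 6.723e+04 rad/s.
Step 2 — Component impedances:
  R1: Z = R = 200 Ω
  L: Z = jωL = j·6.723e+04·0.05 = 0 + j3362 Ω
  C: Z = 1/(jωC) = -j/(ω·C) = 0 - j12.82 Ω
Step 3 — Parallel branch: L || C = 1/(1/L + 1/C) = 0 - j12.87 Ω.
Step 4 — Series with R1: Z_total = R1 + (L || C) = 200 - j12.87 Ω = 200.4∠-3.7° Ω.
Step 5 — Source phasor: V = 8.37∠14.0° V = 8.121 + j2.025 V.
Step 6 — Ohm's law: I = V / Z_total = (8.121 + j2.025) / (200 - j12.87) = 0.03979 + j0.01269 A.
Step 7 — Convert to polar: |I| = 0.04176 A, ∠I = 17.7°.

I = 0.04176∠17.7° A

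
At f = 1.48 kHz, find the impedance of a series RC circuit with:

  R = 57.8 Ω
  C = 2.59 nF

Step 1 — Angular frequency: ω = 2π·f = 2π·1480 = 9299 rad/s.
Step 2 — Component impedances:
  R: Z = R = 57.8 Ω
  C: Z = 1/(jωC) = -j/(ω·C) = 0 - j4.152e+04 Ω
Step 3 — Series combination: Z_total = R + C = 57.8 - j4.152e+04 Ω = 4.152e+04∠-89.9° Ω.

Z = 57.8 - j4.152e+04 Ω = 4.152e+04∠-89.9° Ω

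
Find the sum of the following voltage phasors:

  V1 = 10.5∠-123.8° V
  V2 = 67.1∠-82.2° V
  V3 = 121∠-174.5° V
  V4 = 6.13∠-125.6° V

Step 1 — Convert each phasor to rectangular form:
  V1 = 10.5·(cos(-123.8°) + j·sin(-123.8°)) = -5.841 - j8.725 V
  V2 = 67.1·(cos(-82.2°) + j·sin(-82.2°)) = 9.107 - j66.48 V
  V3 = 121·(cos(-174.5°) + j·sin(-174.5°)) = -120.4 - j11.6 V
  V4 = 6.13·(cos(-125.6°) + j·sin(-125.6°)) = -3.568 - j4.984 V
Step 2 — Sum components: V_total = -120.7 - j91.79 V.
Step 3 — Convert to polar: |V_total| = 151.7 V, ∠V_total = -142.8°.

V_total = 151.7∠-142.8° V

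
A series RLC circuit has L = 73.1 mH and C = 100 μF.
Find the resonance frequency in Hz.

Step 1 — Resonance condition Im(Z)=0 gives ω₀ = 1/√(LC).
Step 2 — ω₀ = 1/√(0.0731·0.0001) = 369.9 rad/s.
Step 3 — f₀ = ω₀/(2π) = 58.87 Hz.

f₀ = 58.87 Hz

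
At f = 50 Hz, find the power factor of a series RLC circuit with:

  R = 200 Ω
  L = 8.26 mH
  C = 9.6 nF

Step 1 — Angular frequency: ω = 2π·f = 2π·50 = 314.2 rad/s.
Step 2 — Component impedances:
  R: Z = R = 200 Ω
  L: Z = jωL = j·314.2·0.00826 = 0 + j2.595 Ω
  C: Z = 1/(jωC) = -j/(ω·C) = 0 - j3.316e+05 Ω
Step 3 — Series combination: Z_total = R + L + C = 200 - j3.316e+05 Ω = 3.316e+05∠-90.0° Ω.
Step 4 — Power factor: PF = cos(φ) = Re(Z)/|Z| = 200/3.3157e+05 = 0.0006032.
Step 5 — Type: Im(Z) = -3.316e+05 ⇒ leading (phase φ = -90.0°).

PF = 0.0006032 (leading, φ = -90.0°)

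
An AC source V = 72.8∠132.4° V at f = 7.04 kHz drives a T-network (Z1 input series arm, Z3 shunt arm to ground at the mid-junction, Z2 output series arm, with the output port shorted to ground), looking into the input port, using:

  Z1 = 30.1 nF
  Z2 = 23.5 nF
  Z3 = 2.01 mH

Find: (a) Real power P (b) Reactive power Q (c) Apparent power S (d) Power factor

Step 1 — Angular frequency: ω = 2π·f = 2π·7040 = 4.423e+04 rad/s.
Step 2 — Component impedances:
  Z1: Z = 1/(jωC) = -j/(ω·C) = 0 - j751.1 Ω
  Z2: Z = 1/(jωC) = -j/(ω·C) = 0 - j962 Ω
  Z3: Z = jωL = j·4.423e+04·0.00201 = 0 + j88.91 Ω
Step 3 — With the output port shorted to ground, the output series arm Z2 runs from the junction to ground; the shunt arm Z3 also runs from the junction to ground. They appear in parallel: Z3 || Z2 = 0 + j97.96 Ω.
Step 4 — Series with input arm Z1: Z_in = Z1 + (Z3 || Z2) = 0 - j653.1 Ω = 653.1∠-90.0° Ω.
Step 5 — Source phasor: V = 72.8∠132.4° V = -49.09 + j53.76 V.
Step 6 — Current: I = V / Z = -0.08231 - j0.07516 A = 0.1115∠-137.6° A.
Step 7 — Complex power: S = V·I* = 0 - j8.115 VA.
Step 8 — Real power: P = Re(S) = 0 W.
Step 9 — Reactive power: Q = Im(S) = -8.115 VAR.
Step 10 — Apparent power: |S| = 8.115 VA.
Step 11 — Power factor: PF = P/|S| = 0 (leading).

(a) P = 0 W  (b) Q = -8.115 VAR  (c) S = 8.115 VA  (d) PF = 0 (leading)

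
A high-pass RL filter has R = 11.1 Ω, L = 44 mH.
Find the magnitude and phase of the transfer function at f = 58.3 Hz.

Step 1 — Angular frequency: ω = 2π·58.3 = 366.3 rad/s.
Step 2 — Transfer function: H(jω) = jωL/(R + jωL).
Step 3 — Numerator jωL = j·16.12; denominator R + jωL = 11.1 + j16.12.
Step 4 — H = 0.6783 + j0.4671.
Step 5 — Magnitude: |H| = 0.8236 (-1.7 dB); phase: φ = 34.6°.

|H| = 0.8236 (-1.7 dB), φ = 34.6°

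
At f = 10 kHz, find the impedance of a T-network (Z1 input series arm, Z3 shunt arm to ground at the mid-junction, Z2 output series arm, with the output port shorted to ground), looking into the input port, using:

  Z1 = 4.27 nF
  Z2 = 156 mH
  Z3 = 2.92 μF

Step 1 — Angular frequency: ω = 2π·f = 2π·1e+04 = 6.283e+04 rad/s.
Step 2 — Component impedances:
  Z1: Z = 1/(jωC) = -j/(ω·C) = 0 - j3727 Ω
  Z2: Z = jωL = j·6.283e+04·0.156 = 0 + j9802 Ω
  Z3: Z = 1/(jωC) = -j/(ω·C) = 0 - j5.451 Ω
Step 3 — With the output port shorted to ground, the output series arm Z2 runs from the junction to ground; the shunt arm Z3 also runs from the junction to ground. They appear in parallel: Z3 || Z2 = 0 - j5.454 Ω.
Step 4 — Series with input arm Z1: Z_in = Z1 + (Z3 || Z2) = 0 - j3733 Ω = 3733∠-90.0° Ω.

Z = 0 - j3733 Ω = 3733∠-90.0° Ω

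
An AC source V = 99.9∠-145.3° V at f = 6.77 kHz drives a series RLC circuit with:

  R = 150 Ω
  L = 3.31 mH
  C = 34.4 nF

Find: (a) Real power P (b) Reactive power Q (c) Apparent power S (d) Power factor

Step 1 — Angular frequency: ω = 2π·f = 2π·6770 = 4.254e+04 rad/s.
Step 2 — Component impedances:
  R: Z = R = 150 Ω
  L: Z = jωL = j·4.254e+04·0.00331 = 0 + j140.8 Ω
  C: Z = 1/(jωC) = -j/(ω·C) = 0 - j683.4 Ω
Step 3 — Series combination: Z_total = R + L + C = 150 - j542.6 Ω = 563∠-74.5° Ω.
Step 4 — Source phasor: V = 99.9∠-145.3° V = -82.13 - j56.87 V.
Step 5 — Current: I = V / Z = 0.0585 - j0.1675 A = 0.1775∠-70.8° A.
Step 6 — Complex power: S = V·I* = 4.724 - j17.09 VA.
Step 7 — Real power: P = Re(S) = 4.724 W.
Step 8 — Reactive power: Q = Im(S) = -17.09 VAR.
Step 9 — Apparent power: |S| = 17.73 VA.
Step 10 — Power factor: PF = P/|S| = 0.2665 (leading).

(a) P = 4.724 W  (b) Q = -17.09 VAR  (c) S = 17.73 VA  (d) PF = 0.2665 (leading)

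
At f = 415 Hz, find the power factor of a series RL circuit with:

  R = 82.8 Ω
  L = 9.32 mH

Step 1 — Angular frequency: ω = 2π·f = 2π·415 = 2608 rad/s.
Step 2 — Component impedances:
  R: Z = R = 82.8 Ω
  L: Z = jωL = j·2608·0.00932 = 0 + j24.3 Ω
Step 3 — Series combination: Z_total = R + L = 82.8 + j24.3 Ω = 86.29∠16.4° Ω.
Step 4 — Power factor: PF = cos(φ) = Re(Z)/|Z| = 82.8/86.293 = 0.9595.
Step 5 — Type: Im(Z) = 24.3 ⇒ lagging (phase φ = 16.4°).

PF = 0.9595 (lagging, φ = 16.4°)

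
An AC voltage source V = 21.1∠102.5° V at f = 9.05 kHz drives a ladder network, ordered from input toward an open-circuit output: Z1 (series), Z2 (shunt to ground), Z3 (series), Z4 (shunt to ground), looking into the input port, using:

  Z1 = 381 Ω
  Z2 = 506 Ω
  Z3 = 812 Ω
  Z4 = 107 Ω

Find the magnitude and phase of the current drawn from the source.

Step 1 — Angular frequency: ω = 2π·f = 2π·9050 = 5.686e+04 rad/s.
Step 2 — Component impedances:
  Z1: Z = R = 381 Ω
  Z2: Z = R = 506 Ω
  Z3: Z = R = 812 Ω
  Z4: Z = R = 107 Ω
Step 3 — Ladder network (open output): work backward from the far end, alternating series and parallel combinations. Z_in = 707.3 Ω = 707.3∠0.0° Ω.
Step 4 — Source phasor: V = 21.1∠102.5° V = -4.567 + j20.6 V.
Step 5 — Ohm's law: I = V / Z_total = (-4.567 + j20.6) / (707.3) = -0.006457 + j0.02912 A.
Step 6 — Convert to polar: |I| = 0.02983 A, ∠I = 102.5°.

I = 0.02983∠102.5° A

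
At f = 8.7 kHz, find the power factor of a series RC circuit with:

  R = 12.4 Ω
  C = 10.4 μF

Step 1 — Angular frequency: ω = 2π·f = 2π·8700 = 5.466e+04 rad/s.
Step 2 — Component impedances:
  R: Z = R = 12.4 Ω
  C: Z = 1/(jωC) = -j/(ω·C) = 0 - j1.759 Ω
Step 3 — Series combination: Z_total = R + C = 12.4 - j1.759 Ω = 12.52∠-8.1° Ω.
Step 4 — Power factor: PF = cos(φ) = Re(Z)/|Z| = 12.4/12.524 = 0.9901.
Step 5 — Type: Im(Z) = -1.759 ⇒ leading (phase φ = -8.1°).

PF = 0.9901 (leading, φ = -8.1°)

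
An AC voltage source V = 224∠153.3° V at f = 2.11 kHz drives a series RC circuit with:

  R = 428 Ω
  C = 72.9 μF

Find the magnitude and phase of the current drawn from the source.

Step 1 — Angular frequency: ω = 2π·f = 2π·2110 = 1.326e+04 rad/s.
Step 2 — Component impedances:
  R: Z = R = 428 Ω
  C: Z = 1/(jωC) = -j/(ω·C) = 0 - j1.035 Ω
Step 3 — Series combination: Z_total = R + C = 428 - j1.035 Ω = 428∠-0.1° Ω.
Step 4 — Source phasor: V = 224∠153.3° V = -200.1 + j100.6 V.
Step 5 — Ohm's law: I = V / Z_total = (-200.1 + j100.6) / (428 - j1.035) = -0.4681 + j0.234 A.
Step 6 — Convert to polar: |I| = 0.5234 A, ∠I = 153.4°.

I = 0.5234∠153.4° A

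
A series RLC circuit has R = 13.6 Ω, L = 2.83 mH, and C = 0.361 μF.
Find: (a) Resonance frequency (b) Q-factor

Step 1 — Resonance condition Im(Z)=0 gives ω₀ = 1/√(LC).
Step 2 — ω₀ = 1/√(0.00283·3.61e-07) = 3.129e+04 rad/s.
Step 3 — f₀ = ω₀/(2π) = 4979 Hz.
Step 4 — Series Q: Q = ω₀L/R = 3.129e+04·0.00283/13.6 = 6.51.

(a) f₀ = 4979 Hz  (b) Q = 6.51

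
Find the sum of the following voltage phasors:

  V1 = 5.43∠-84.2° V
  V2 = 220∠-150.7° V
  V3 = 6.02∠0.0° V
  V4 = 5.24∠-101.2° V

Step 1 — Convert each phasor to rectangular form:
  V1 = 5.43·(cos(-84.2°) + j·sin(-84.2°)) = 0.5487 - j5.402 V
  V2 = 220·(cos(-150.7°) + j·sin(-150.7°)) = -191.9 - j107.7 V
  V3 = 6.02·(cos(0.0°) + j·sin(0.0°)) = 6.02 V
  V4 = 5.24·(cos(-101.2°) + j·sin(-101.2°)) = -1.018 - j5.14 V
Step 2 — Sum components: V_total = -186.3 - j118.2 V.
Step 3 — Convert to polar: |V_total| = 220.6 V, ∠V_total = -147.6°.

V_total = 220.6∠-147.6° V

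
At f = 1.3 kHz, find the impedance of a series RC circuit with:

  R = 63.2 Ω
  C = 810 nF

Step 1 — Angular frequency: ω = 2π·f = 2π·1300 = 8168 rad/s.
Step 2 — Component impedances:
  R: Z = R = 63.2 Ω
  C: Z = 1/(jωC) = -j/(ω·C) = 0 - j151.1 Ω
Step 3 — Series combination: Z_total = R + C = 63.2 - j151.1 Ω = 163.8∠-67.3° Ω.

Z = 63.2 - j151.1 Ω = 163.8∠-67.3° Ω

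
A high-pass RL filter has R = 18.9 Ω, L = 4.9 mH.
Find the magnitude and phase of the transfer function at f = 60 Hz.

Step 1 — Angular frequency: ω = 2π·60 = 377 rad/s.
Step 2 — Transfer function: H(jω) = jωL/(R + jωL).
Step 3 — Numerator jωL = j·1.847; denominator R + jωL = 18.9 + j1.847.
Step 4 — H = 0.009462 + j0.09681.
Step 5 — Magnitude: |H| = 0.09727 (-20.2 dB); phase: φ = 84.4°.

|H| = 0.09727 (-20.2 dB), φ = 84.4°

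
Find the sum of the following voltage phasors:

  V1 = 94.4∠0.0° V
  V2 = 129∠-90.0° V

Step 1 — Convert each phasor to rectangular form:
  V1 = 94.4·(cos(0.0°) + j·sin(0.0°)) = 94.4 V
  V2 = 129·(cos(-90.0°) + j·sin(-90.0°)) = 0 - j129 V
Step 2 — Sum components: V_total = 94.4 - j129 V.
Step 3 — Convert to polar: |V_total| = 159.9 V, ∠V_total = -53.8°.

V_total = 159.9∠-53.8° V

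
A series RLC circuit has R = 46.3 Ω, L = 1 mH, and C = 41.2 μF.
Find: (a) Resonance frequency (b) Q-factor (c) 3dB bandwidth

Step 1 — Resonance condition Im(Z)=0 gives ω₀ = 1/√(LC).
Step 2 — ω₀ = 1/√(0.001·4.12e-05) = 4927 rad/s.
Step 3 — f₀ = ω₀/(2π) = 784.1 Hz.
Step 4 — Series Q: Q = ω₀L/R = 4927·0.001/46.3 = 0.1064.
Step 5 — 3dB bandwidth: Δω = ω₀/Q = 4.63e+04 rad/s; BW = Δω/(2π) = 7369 Hz.

(a) f₀ = 784.1 Hz  (b) Q = 0.1064  (c) BW = 7369 Hz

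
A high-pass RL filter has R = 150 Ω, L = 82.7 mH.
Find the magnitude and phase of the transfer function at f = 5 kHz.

Step 1 — Angular frequency: ω = 2π·5000 = 3.142e+04 rad/s.
Step 2 — Transfer function: H(jω) = jωL/(R + jωL).
Step 3 — Numerator jωL = j·2598; denominator R + jωL = 150 + j2598.
Step 4 — H = 0.9967 + j0.05754.
Step 5 — Magnitude: |H| = 0.9983 (-0.0 dB); phase: φ = 3.3°.

|H| = 0.9983 (-0.0 dB), φ = 3.3°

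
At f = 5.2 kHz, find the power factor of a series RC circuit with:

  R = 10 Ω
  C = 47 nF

Step 1 — Angular frequency: ω = 2π·f = 2π·5200 = 3.267e+04 rad/s.
Step 2 — Component impedances:
  R: Z = R = 10 Ω
  C: Z = 1/(jωC) = -j/(ω·C) = 0 - j651.2 Ω
Step 3 — Series combination: Z_total = R + C = 10 - j651.2 Ω = 651.3∠-89.1° Ω.
Step 4 — Power factor: PF = cos(φ) = Re(Z)/|Z| = 10/651.3 = 0.01535.
Step 5 — Type: Im(Z) = -651.2 ⇒ leading (phase φ = -89.1°).

PF = 0.01535 (leading, φ = -89.1°)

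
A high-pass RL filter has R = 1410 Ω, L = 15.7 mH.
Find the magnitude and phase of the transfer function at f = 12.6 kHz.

Step 1 — Angular frequency: ω = 2π·1.26e+04 = 7.917e+04 rad/s.
Step 2 — Transfer function: H(jω) = jωL/(R + jωL).
Step 3 — Numerator jωL = j·1243; denominator R + jωL = 1410 + j1243.
Step 4 — H = 0.4373 + j0.4961.
Step 5 — Magnitude: |H| = 0.6613 (-3.6 dB); phase: φ = 48.6°.

|H| = 0.6613 (-3.6 dB), φ = 48.6°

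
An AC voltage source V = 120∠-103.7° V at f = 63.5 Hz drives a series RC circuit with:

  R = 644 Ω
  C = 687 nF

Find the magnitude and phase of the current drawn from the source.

Step 1 — Angular frequency: ω = 2π·f = 2π·63.5 = 399 rad/s.
Step 2 — Component impedances:
  R: Z = R = 644 Ω
  C: Z = 1/(jωC) = -j/(ω·C) = 0 - j3648 Ω
Step 3 — Series combination: Z_total = R + C = 644 - j3648 Ω = 3705∠-80.0° Ω.
Step 4 — Source phasor: V = 120∠-103.7° V = -28.42 - j116.6 V.
Step 5 — Ohm's law: I = V / Z_total = (-28.42 - j116.6) / (644 - j3648) = 0.02966 - j0.01303 A.
Step 6 — Convert to polar: |I| = 0.03239 A, ∠I = -23.7°.

I = 0.03239∠-23.7° A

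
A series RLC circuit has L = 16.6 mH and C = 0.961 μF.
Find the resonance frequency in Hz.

Step 1 — Resonance condition Im(Z)=0 gives ω₀ = 1/√(LC).
Step 2 — ω₀ = 1/√(0.0166·9.61e-07) = 7917 rad/s.
Step 3 — f₀ = ω₀/(2π) = 1260 Hz.

f₀ = 1260 Hz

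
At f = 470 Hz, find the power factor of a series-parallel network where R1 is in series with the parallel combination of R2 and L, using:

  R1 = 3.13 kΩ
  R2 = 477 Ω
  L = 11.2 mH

Step 1 — Angular frequency: ω = 2π·f = 2π·470 = 2953 rad/s.
Step 2 — Component impedances:
  R1: Z = R = 3130 Ω
  R2: Z = R = 477 Ω
  L: Z = jωL = j·2953·0.0112 = 0 + j33.07 Ω
Step 3 — Parallel branch: R2 || L = 1/(1/R2 + 1/L) = 2.282 + j32.92 Ω.
Step 4 — Series with R1: Z_total = R1 + (R2 || L) = 3132 + j32.92 Ω = 3132∠0.6° Ω.
Step 5 — Power factor: PF = cos(φ) = Re(Z)/|Z| = 3132.3/3132.5 = 0.9999.
Step 6 — Type: Im(Z) = 32.92 ⇒ lagging (phase φ = 0.6°).

PF = 0.9999 (lagging, φ = 0.6°)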